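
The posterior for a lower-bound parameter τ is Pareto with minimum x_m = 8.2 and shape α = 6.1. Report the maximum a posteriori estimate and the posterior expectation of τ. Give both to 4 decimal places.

The Pareto density is strictly decreasing on [x_m, ∞), so the mode is x_m = 8.2000.
Mean = α·x_m/(α−1) = 6.1·8.2/5.1 = 9.8078.

MAP = 8.2000, posterior mean = 9.8078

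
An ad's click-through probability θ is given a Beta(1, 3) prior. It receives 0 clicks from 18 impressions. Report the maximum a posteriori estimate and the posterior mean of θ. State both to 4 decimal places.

Posterior: Beta(1+0, 3+18) = Beta(1, 21).
Since α = 1 ≤ 1 and β > 1, the Beta density is monotone decreasing on [0,1]; the mode is at 0.
Mean = 1/(1+21) = 0.0455.

MAP = 0.0000, posterior mean = 0.0455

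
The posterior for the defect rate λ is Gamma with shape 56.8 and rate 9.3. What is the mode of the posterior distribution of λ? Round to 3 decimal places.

Mode = (α−1)/β = 55.8/9.3 = 6.000.
Mean = α/β = 56.8/9.3 = 6.108.
This is the posterior mode — the MAP estimate.

6.000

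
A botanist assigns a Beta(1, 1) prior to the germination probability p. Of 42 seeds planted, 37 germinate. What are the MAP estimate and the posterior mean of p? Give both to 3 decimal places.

Posterior: Beta(1+37, 1+5) = Beta(38, 6).
Mode = (38−1)/(38+6−2) = 37/42 = 0.881.
Mean = 38/(38+6) = 38/44 = 0.864.

MAP estimate = 0.881, posterior mean = 0.864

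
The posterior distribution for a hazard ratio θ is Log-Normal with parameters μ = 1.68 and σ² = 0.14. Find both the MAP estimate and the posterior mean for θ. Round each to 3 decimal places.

Mode = exp(μ − σ²) = exp(1.54) = 4.665.
Mean = exp(μ + σ²/2) = exp(1.750) = 5.755.
Mean > mode: the posterior has a right tail.

MAP = 4.665, posterior mean = 5.755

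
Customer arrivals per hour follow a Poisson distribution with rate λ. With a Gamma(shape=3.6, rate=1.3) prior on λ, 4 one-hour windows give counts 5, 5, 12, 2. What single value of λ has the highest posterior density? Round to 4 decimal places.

Σ counts = 24. Posterior: Gamma(shape = 3.6+24 = 27.6, rate = 1.3+4 = 5.3).
Mode = (α−1)/β = 26.6/5.3 = 5.0189.
Mean = α/β = 27.6/5.3 = 5.2075.
This is the posterior mode — the MAP estimate.

5.0189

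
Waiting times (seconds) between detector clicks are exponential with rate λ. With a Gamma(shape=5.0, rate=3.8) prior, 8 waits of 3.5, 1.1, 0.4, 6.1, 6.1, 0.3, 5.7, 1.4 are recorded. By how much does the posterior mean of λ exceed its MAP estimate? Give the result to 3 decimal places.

Σ times = 24.6. Posterior: Gamma(shape = 5.0+8 = 13.0, rate = 3.8+24.6 = 28.4).
Mode = (α−1)/β = 12.0/28.4 = 0.423.
Mean = α/β = 13.0/28.4 = 0.458.
Difference = 0.458 − 0.423 = 0.035.

0.035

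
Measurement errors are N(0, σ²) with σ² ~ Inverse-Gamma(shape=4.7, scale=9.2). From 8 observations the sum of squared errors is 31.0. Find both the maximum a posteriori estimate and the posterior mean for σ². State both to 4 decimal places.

Posterior: Inverse-Gamma(shape = 4.7+8/2 = 8.7, scale = 9.2+31.0/2 = 24.7).
Mode = β/(α+1) = 24.7/9.7 = 2.5464.
Mean = β/(α−1) = 24.7/7.7 = 3.2078.

maximum a posteriori estimate = 2.5464, posterior mean = 3.2078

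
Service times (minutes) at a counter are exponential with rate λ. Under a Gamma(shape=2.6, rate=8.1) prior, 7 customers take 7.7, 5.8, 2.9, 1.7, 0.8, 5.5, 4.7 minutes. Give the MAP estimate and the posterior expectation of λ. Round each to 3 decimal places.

Σ times = 29.1. Posterior: Gamma(shape = 2.6+7 = 9.6, rate = 8.1+29.1 = 37.2).
Mode = (α−1)/β = 8.6/37.2 = 0.231.
Mean = α/β = 9.6/37.2 = 0.258.
The mean is pulled above the mode by the posterior's right skew.

MAP: 0.231. Posterior mean: 0.258.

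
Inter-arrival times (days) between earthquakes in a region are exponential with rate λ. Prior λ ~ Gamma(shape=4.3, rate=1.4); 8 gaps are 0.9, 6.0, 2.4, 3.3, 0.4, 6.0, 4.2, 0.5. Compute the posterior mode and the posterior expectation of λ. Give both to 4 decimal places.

Σ times = 23.7. Posterior: Gamma(shape = 4.3+8 = 12.3, rate = 1.4+23.7 = 25.1).
Mode = (α−1)/β = 11.3/25.1 = 0.4502.
Mean = α/β = 12.3/25.1 = 0.4900.

posterior mode = 0.4502, posterior expectation = 0.4900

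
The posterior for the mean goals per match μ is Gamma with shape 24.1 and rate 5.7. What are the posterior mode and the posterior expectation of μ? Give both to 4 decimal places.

posterior mode = 4.0526, posterior expectation = 4.2281

Mode = (α−1)/β = 23.1/5.7 = 4.0526.
Mean = α/β = 24.1/5.7 = 4.2281.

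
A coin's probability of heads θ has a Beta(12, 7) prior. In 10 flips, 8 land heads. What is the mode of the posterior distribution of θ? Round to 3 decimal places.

0.704

Posterior: Beta(12+8, 7+2) = Beta(20, 9).
Mode = (20−1)/(20+9−2) = 19/27 = 0.704.
Mean = 20/(20+9) = 20/29 = 0.690.
This is the posterior mode — the MAP estimate.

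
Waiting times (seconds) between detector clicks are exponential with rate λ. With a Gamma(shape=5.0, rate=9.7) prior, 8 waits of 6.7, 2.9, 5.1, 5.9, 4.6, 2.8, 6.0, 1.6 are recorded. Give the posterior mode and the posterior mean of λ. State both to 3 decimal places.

Σ times = 35.6. Posterior: Gamma(shape = 5.0+8 = 13.0, rate = 9.7+35.6 = 45.3).
Mode = (α−1)/β = 12.0/45.3 = 0.265.
Mean = α/β = 13.0/45.3 = 0.287.
Mean > mode: the posterior has a right tail.

λ_MAP = 0.265, E[λ|data] = 0.287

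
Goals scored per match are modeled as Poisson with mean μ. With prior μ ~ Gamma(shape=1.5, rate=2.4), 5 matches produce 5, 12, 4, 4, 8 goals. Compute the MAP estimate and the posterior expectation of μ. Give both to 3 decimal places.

Σ counts = 33. Posterior: Gamma(shape = 1.5+33 = 34.5, rate = 2.4+5 = 7.4).
Mode = (α−1)/β = 33.5/7.4 = 4.527.
Mean = α/β = 34.5/7.4 = 4.662.
Right-skewed posterior ⇒ mode < mean.

MAP = 4.527; posterior mean = 4.662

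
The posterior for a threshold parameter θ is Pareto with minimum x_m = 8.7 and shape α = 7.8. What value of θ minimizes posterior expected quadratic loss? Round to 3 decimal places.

9.979

The Pareto density is strictly decreasing on [x_m, ∞), so the mode is x_m = 8.700.
Mean = α·x_m/(α−1) = 7.8·8.7/6.8 = 9.979.
Quadratic loss ⇒ the optimal estimator is the posterior mean.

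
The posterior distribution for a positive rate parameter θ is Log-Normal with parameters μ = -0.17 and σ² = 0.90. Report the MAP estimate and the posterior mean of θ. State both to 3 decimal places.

MAP = 0.343; posterior mean = 1.323

Mode = exp(μ − σ²) = exp(-1.07) = 0.343.
Mean = exp(μ + σ²/2) = exp(0.280) = 1.323.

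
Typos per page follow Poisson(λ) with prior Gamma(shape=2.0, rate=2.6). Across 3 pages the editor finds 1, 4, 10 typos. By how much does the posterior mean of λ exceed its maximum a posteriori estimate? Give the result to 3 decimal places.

0.179

Σ counts = 15. Posterior: Gamma(shape = 2.0+15 = 17.0, rate = 2.6+3 = 5.6).
Mode = (α−1)/β = 16.0/5.6 = 2.857.
Mean = α/β = 17.0/5.6 = 3.036.
Difference = 3.036 − 2.857 = 0.179.
Mean > mode: the posterior has a right tail.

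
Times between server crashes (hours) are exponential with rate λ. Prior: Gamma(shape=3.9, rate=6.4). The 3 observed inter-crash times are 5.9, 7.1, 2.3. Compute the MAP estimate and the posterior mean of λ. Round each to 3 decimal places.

Σ times = 15.3. Posterior: Gamma(shape = 3.9+3 = 6.9, rate = 6.4+15.3 = 21.7).
Mode = (α−1)/β = 5.9/21.7 = 0.272.
Mean = α/β = 6.9/21.7 = 0.318.

MAP: 0.272. Posterior mean: 0.318.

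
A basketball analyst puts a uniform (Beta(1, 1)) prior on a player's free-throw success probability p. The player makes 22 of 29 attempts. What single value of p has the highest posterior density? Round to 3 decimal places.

Posterior: Beta(1+22, 1+7) = Beta(23, 8).
Mode = (23−1)/(23+8−2) = 22/29 = 0.759.
Mean = 23/(23+8) = 23/31 = 0.742.
This is the posterior mode — the MAP estimate.

0.759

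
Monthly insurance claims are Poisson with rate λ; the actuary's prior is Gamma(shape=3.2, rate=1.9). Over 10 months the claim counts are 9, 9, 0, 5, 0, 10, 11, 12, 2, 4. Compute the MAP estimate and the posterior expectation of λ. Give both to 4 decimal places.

MAP = 5.3950; posterior mean = 5.4790

Σ counts = 62. Posterior: Gamma(shape = 3.2+62 = 65.2, rate = 1.9+10 = 11.9).
Mode = (α−1)/β = 64.2/11.9 = 5.3950.
Mean = α/β = 65.2/11.9 = 5.4790.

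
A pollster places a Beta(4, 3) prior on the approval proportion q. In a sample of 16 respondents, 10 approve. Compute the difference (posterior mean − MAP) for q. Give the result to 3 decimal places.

Posterior: Beta(4+10, 3+6) = Beta(14, 9).
Mode = (14−1)/(14+9−2) = 13/21 = 0.619.
Mean = 14/(14+9) = 14/23 = 0.609.
Difference = 0.609 − 0.619 = -0.010.

-0.010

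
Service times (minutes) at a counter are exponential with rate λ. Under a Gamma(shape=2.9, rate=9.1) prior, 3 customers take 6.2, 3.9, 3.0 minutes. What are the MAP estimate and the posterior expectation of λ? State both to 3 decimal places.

MAP estimate = 0.221, posterior expectation = 0.266

Σ times = 13.1. Posterior: Gamma(shape = 2.9+3 = 5.9, rate = 9.1+13.1 = 22.2).
Mode = (α−1)/β = 4.9/22.2 = 0.221.
Mean = α/β = 5.9/22.2 = 0.266.
Right-skewed posterior ⇒ mode < mean.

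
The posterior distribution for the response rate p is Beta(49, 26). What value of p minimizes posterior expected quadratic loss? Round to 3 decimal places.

Mode = (49−1)/(49+26−2) = 48/73 = 0.658.
Mean = 49/(49+26) = 49/75 = 0.653.
Quadratic loss ⇒ the optimal estimator is the posterior mean.

0.653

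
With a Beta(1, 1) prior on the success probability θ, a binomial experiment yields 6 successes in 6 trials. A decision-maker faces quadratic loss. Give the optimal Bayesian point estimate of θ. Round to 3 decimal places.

0.875

Posterior: Beta(1+6, 1+0) = Beta(7, 1).
Since β = 1 ≤ 1 and α > 1, the Beta density is monotone increasing on [0,1]; the mode is at 1.
Mean = 7/(7+1) = 0.875.
Quadratic loss ⇒ the optimal estimator is the posterior mean.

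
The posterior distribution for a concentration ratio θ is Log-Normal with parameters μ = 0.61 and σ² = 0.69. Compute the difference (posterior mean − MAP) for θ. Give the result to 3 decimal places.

1.676

Mode = exp(μ − σ²) = exp(-0.08) = 0.923.
Mean = exp(μ + σ²/2) = exp(0.955) = 2.599.
Difference = 2.599 − 0.923 = 1.676.
The posterior is right-skewed, so the mean exceeds the mode.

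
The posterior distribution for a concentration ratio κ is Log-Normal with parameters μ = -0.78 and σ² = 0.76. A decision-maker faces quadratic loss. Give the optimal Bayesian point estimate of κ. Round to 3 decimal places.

Mode = exp(μ − σ²) = exp(-1.54) = 0.214.
Mean = exp(μ + σ²/2) = exp(-0.400) = 0.670.
Quadratic loss ⇒ the optimal estimator is the posterior mean.

0.670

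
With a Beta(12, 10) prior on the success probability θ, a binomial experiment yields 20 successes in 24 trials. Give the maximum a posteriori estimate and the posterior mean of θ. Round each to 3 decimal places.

Posterior: Beta(12+20, 10+4) = Beta(32, 14).
Mode = (32−1)/(32+14−2) = 31/44 = 0.705.
Mean = 32/(32+14) = 32/46 = 0.696.

θ_MAP = 0.705, E[θ|data] = 0.696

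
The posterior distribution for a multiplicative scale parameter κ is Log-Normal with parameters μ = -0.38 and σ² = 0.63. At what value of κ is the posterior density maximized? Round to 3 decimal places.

Mode = exp(μ − σ²) = exp(-1.01) = 0.364.
Mean = exp(μ + σ²/2) = exp(-0.065) = 0.937.
This is the posterior mode — the MAP estimate.

0.364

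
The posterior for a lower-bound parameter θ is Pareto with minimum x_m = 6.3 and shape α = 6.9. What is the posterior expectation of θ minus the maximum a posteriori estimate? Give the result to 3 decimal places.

The Pareto density is strictly decreasing on [x_m, ∞), so the mode is x_m = 6.300.
Mean = α·x_m/(α−1) = 6.9·6.3/5.9 = 7.368.
Difference = 7.368 − 6.300 = 1.068.

1.068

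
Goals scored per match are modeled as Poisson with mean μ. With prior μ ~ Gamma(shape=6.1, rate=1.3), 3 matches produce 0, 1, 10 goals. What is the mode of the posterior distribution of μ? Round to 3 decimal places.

3.744

Σ counts = 11. Posterior: Gamma(shape = 6.1+11 = 17.1, rate = 1.3+3 = 4.3).
Mode = (α−1)/β = 16.1/4.3 = 3.744.
Mean = α/β = 17.1/4.3 = 3.977.
This is the posterior mode — the MAP estimate.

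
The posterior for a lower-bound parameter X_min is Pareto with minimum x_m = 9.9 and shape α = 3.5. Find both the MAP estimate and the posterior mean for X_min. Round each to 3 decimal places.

MAP estimate = 9.900, posterior mean = 13.860

The Pareto density is strictly decreasing on [x_m, ∞), so the mode is x_m = 9.900.
Mean = α·x_m/(α−1) = 3.5·9.9/2.5 = 13.860.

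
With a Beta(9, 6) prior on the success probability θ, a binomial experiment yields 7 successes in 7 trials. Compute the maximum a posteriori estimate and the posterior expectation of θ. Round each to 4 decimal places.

Posterior: Beta(9+7, 6+0) = Beta(16, 6).
Mode = (16−1)/(16+6−2) = 15/20 = 0.7500.
Mean = 16/(16+6) = 16/22 = 0.7273.

θ_MAP = 0.7500, E[θ|data] = 0.7273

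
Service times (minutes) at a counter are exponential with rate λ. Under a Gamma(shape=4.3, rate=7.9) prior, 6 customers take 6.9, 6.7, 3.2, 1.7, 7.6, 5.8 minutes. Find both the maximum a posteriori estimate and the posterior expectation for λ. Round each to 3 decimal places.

λ_MAP = 0.234, E[λ|data] = 0.259

Σ times = 31.9. Posterior: Gamma(shape = 4.3+6 = 10.3, rate = 7.9+31.9 = 39.8).
Mode = (α−1)/β = 9.3/39.8 = 0.234.
Mean = α/β = 10.3/39.8 = 0.259.
The posterior is right-skewed, so the mean exceeds the mode.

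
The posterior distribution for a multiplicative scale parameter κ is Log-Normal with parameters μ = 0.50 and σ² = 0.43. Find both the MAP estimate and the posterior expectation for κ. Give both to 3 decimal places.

Mode = exp(μ − σ²) = exp(0.07) = 1.073.
Mean = exp(μ + σ²/2) = exp(0.715) = 2.044.

MAP = 1.073, posterior mean = 2.044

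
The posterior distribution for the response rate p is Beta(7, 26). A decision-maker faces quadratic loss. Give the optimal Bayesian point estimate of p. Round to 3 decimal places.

0.212

Mode = (7−1)/(7+26−2) = 6/31 = 0.194.
Mean = 7/(7+26) = 7/33 = 0.212.
Quadratic loss ⇒ the optimal estimator is the posterior mean.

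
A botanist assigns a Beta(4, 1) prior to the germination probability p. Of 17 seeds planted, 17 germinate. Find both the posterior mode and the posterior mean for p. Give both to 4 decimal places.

posterior mode = 1.0000, posterior mean = 0.9545

Posterior: Beta(4+17, 1+0) = Beta(21, 1).
Since β = 1 ≤ 1 and α > 1, the Beta density is monotone increasing on [0,1]; the mode is at 1.
Mean = 21/(21+1) = 0.9545.
Left-skewed posterior ⇒ mean < mode.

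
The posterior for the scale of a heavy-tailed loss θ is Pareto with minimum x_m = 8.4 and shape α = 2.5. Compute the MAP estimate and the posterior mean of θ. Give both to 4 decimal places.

The Pareto density is strictly decreasing on [x_m, ∞), so the mode is x_m = 8.4000.
Mean = α·x_m/(α−1) = 2.5·8.4/1.5 = 14.0000.

MAP = 8.4000; posterior mean = 14.0000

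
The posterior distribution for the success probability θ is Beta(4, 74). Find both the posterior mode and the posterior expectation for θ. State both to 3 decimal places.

posterior mode = 0.039, posterior expectation = 0.051

Mode = (4−1)/(4+74−2) = 3/76 = 0.039.
Mean = 4/(4+74) = 4/78 = 0.051.
Mean > mode: the posterior has a right tail.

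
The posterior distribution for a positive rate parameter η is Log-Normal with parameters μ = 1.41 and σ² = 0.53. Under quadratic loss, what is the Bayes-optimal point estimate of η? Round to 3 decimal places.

5.339

Mode = exp(μ − σ²) = exp(0.88) = 2.411.
Mean = exp(μ + σ²/2) = exp(1.675) = 5.339.
Quadratic loss ⇒ the optimal estimator is the posterior mean.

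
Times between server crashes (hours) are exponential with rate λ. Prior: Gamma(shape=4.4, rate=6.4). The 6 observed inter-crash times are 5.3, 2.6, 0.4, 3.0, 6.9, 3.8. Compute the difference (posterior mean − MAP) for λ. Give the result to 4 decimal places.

Σ times = 22.0. Posterior: Gamma(shape = 4.4+6 = 10.4, rate = 6.4+22.0 = 28.4).
Mode = (α−1)/β = 9.4/28.4 = 0.3310.
Mean = α/β = 10.4/28.4 = 0.3662.
Difference = 0.3662 − 0.3310 = 0.0352.
The posterior is right-skewed, so the mean exceeds the mode.

0.0352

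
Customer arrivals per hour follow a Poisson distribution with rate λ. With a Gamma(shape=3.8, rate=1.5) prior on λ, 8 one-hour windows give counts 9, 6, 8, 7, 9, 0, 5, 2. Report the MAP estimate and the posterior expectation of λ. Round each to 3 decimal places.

MAP estimate = 5.137, posterior expectation = 5.242

Σ counts = 46. Posterior: Gamma(shape = 3.8+46 = 49.8, rate = 1.5+8 = 9.5).
Mode = (α−1)/β = 48.8/9.5 = 5.137.
Mean = α/β = 49.8/9.5 = 5.242.
Mean > mode: the posterior has a right tail.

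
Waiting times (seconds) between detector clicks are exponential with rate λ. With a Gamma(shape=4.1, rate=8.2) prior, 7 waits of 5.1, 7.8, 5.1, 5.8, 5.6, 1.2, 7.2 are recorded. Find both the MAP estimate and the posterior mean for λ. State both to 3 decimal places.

Σ times = 37.8. Posterior: Gamma(shape = 4.1+7 = 11.1, rate = 8.2+37.8 = 46.0).
Mode = (α−1)/β = 10.1/46.0 = 0.220.
Mean = α/β = 11.1/46.0 = 0.241.
The mean is pulled above the mode by the posterior's right skew.

MAP = 0.220; posterior mean = 0.241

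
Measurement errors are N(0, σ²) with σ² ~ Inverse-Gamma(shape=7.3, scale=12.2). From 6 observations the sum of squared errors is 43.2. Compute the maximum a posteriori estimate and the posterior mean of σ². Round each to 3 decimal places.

Posterior: Inverse-Gamma(shape = 7.3+6/2 = 10.3, scale = 12.2+43.2/2 = 33.8).
Mode = β/(α+1) = 33.8/11.3 = 2.991.
Mean = β/(α−1) = 33.8/9.3 = 3.634.

MAP = 2.991; posterior mean = 3.634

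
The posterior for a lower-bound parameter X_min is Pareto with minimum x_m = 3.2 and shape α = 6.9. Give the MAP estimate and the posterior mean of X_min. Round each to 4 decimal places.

X_min_MAP = 3.2000, E[X_min|data] = 3.7424

The Pareto density is strictly decreasing on [x_m, ∞), so the mode is x_m = 3.2000.
Mean = α·x_m/(α−1) = 6.9·3.2/5.9 = 3.7424.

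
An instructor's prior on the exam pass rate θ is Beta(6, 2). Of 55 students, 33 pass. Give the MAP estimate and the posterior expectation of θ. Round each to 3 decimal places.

MAP = 0.623, posterior mean = 0.619

Posterior: Beta(6+33, 2+22) = Beta(39, 24).
Mode = (39−1)/(39+24−2) = 38/61 = 0.623.
Mean = 39/(39+24) = 39/63 = 0.619.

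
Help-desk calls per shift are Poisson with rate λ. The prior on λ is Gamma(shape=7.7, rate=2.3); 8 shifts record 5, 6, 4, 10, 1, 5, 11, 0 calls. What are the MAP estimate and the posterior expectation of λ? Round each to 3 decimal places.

Σ counts = 42. Posterior: Gamma(shape = 7.7+42 = 49.7, rate = 2.3+8 = 10.3).
Mode = (α−1)/β = 48.7/10.3 = 4.728.
Mean = α/β = 49.7/10.3 = 4.825.
The mean is pulled above the mode by the posterior's right skew.

MAP = 4.728; posterior mean = 4.825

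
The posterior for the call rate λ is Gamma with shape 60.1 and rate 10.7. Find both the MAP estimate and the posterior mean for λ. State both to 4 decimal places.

Mode = (α−1)/β = 59.1/10.7 = 5.5234.
Mean = α/β = 60.1/10.7 = 5.6168.
The mean is pulled above the mode by the posterior's right skew.

λ_MAP = 5.5234, E[λ|data] = 5.6168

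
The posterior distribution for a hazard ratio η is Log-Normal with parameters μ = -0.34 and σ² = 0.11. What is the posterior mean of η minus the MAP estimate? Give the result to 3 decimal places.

Mode = exp(μ − σ²) = exp(-0.45) = 0.638.
Mean = exp(μ + σ²/2) = exp(-0.285) = 0.752.
Difference = 0.752 − 0.638 = 0.114.
The posterior is right-skewed, so the mean exceeds the mode.

0.114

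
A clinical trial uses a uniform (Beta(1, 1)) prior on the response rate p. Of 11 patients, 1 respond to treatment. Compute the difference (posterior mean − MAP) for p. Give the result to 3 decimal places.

Posterior: Beta(1+1, 1+10) = Beta(2, 11).
Mode = (2−1)/(2+11−2) = 1/11 = 0.091.
Mean = 2/(2+11) = 2/13 = 0.154.
Difference = 0.154 − 0.091 = 0.063.
Mean > mode: the posterior has a right tail.

0.063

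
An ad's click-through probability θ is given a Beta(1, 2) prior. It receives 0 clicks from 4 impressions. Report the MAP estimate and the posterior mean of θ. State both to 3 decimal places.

MAP: 0.000. Posterior mean: 0.143.

Posterior: Beta(1+0, 2+4) = Beta(1, 6).
Since α = 1 ≤ 1 and β > 1, the Beta density is monotone decreasing on [0,1]; the mode is at 0.
Mean = 1/(1+6) = 0.143.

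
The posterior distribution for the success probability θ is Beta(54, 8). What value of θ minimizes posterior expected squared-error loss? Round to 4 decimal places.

0.8710

Mode = (54−1)/(54+8−2) = 53/60 = 0.8833.
Mean = 54/(54+8) = 54/62 = 0.8710.
Squared-error loss ⇒ the optimal estimator is the posterior mean.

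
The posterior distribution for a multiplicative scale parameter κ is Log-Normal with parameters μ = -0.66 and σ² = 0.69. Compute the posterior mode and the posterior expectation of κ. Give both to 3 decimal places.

Mode = exp(μ − σ²) = exp(-1.35) = 0.259.
Mean = exp(μ + σ²/2) = exp(-0.315) = 0.730.

posterior mode = 0.259, posterior expectation = 0.730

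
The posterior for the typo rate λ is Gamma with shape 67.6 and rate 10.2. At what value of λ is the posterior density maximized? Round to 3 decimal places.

Mode = (α−1)/β = 66.6/10.2 = 6.529.
Mean = α/β = 67.6/10.2 = 6.627.
This is the posterior mode — the MAP estimate.

6.529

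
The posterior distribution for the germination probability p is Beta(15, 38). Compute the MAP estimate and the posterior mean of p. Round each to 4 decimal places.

MAP = 0.2745, posterior mean = 0.2830

Mode = (15−1)/(15+38−2) = 14/51 = 0.2745.
Mean = 15/(15+38) = 15/53 = 0.2830.
Right-skewed posterior ⇒ mode < mean.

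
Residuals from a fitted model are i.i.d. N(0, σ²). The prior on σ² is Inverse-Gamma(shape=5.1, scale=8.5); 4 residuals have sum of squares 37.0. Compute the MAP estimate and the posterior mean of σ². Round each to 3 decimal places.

MAP: 3.333. Posterior mean: 4.426.

Posterior: Inverse-Gamma(shape = 5.1+4/2 = 7.1, scale = 8.5+37.0/2 = 27.0).
Mode = β/(α+1) = 27.0/8.1 = 3.333.
Mean = β/(α−1) = 27.0/6.1 = 4.426.
The mean is pulled above the mode by the posterior's right skew.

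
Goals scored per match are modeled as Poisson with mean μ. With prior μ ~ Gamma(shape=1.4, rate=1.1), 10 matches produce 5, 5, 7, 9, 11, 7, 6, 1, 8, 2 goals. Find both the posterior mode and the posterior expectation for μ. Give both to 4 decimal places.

Σ counts = 61. Posterior: Gamma(shape = 1.4+61 = 62.4, rate = 1.1+10 = 11.1).
Mode = (α−1)/β = 61.4/11.1 = 5.5315.
Mean = α/β = 62.4/11.1 = 5.6216.

μ_MAP = 5.5315, E[μ|data] = 5.6216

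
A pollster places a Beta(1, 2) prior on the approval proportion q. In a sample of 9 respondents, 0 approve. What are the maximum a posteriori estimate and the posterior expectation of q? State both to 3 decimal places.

Posterior: Beta(1+0, 2+9) = Beta(1, 11).
Since α = 1 ≤ 1 and β > 1, the Beta density is monotone decreasing on [0,1]; the mode is at 0.
Mean = 1/(1+11) = 0.083.

MAP = 0.000; posterior mean = 0.083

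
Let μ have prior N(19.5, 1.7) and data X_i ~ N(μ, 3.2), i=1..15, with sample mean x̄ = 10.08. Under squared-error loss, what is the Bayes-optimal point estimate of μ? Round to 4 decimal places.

Posterior for μ is Normal. Precision-weighted mean: (1/1.7·19.5 + 15/3.2·10.08) / (1/1.7 + 15/3.2) = 11.1303.
A Normal posterior is symmetric, so mode = mean.
Squared-error loss ⇒ the optimal estimator is the posterior mean.

11.1303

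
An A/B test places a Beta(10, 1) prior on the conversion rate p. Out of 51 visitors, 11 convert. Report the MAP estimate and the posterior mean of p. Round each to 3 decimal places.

MAP: 0.333. Posterior mean: 0.339.

Posterior: Beta(10+11, 1+40) = Beta(21, 41).
Mode = (21−1)/(21+41−2) = 20/60 = 0.333.
Mean = 21/(21+41) = 21/62 = 0.339.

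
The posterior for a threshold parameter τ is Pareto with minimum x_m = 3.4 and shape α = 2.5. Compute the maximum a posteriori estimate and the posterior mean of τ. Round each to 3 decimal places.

The Pareto density is strictly decreasing on [x_m, ∞), so the mode is x_m = 3.400.
Mean = α·x_m/(α−1) = 2.5·3.4/1.5 = 5.667.
Right-skewed posterior ⇒ mode < mean.

MAP = 3.400, posterior mean = 5.667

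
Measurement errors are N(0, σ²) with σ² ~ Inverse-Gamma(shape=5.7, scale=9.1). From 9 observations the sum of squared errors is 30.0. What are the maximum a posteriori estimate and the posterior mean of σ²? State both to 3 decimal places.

maximum a posteriori estimate = 2.152, posterior mean = 2.620

Posterior: Inverse-Gamma(shape = 5.7+9/2 = 10.2, scale = 9.1+30.0/2 = 24.1).
Mode = β/(α+1) = 24.1/11.2 = 2.152.
Mean = β/(α−1) = 24.1/9.2 = 2.620.
Right-skewed posterior ⇒ mode < mean.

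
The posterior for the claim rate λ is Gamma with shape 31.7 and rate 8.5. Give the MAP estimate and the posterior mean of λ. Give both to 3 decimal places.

Mode = (α−1)/β = 30.7/8.5 = 3.612.
Mean = α/β = 31.7/8.5 = 3.729.

MAP estimate = 3.612, posterior mean = 3.729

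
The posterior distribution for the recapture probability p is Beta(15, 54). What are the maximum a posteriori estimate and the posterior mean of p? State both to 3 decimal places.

maximum a posteriori estimate = 0.209, posterior mean = 0.217

Mode = (15−1)/(15+54−2) = 14/67 = 0.209.
Mean = 15/(15+54) = 15/69 = 0.217.
The posterior is right-skewed, so the mean exceeds the mode.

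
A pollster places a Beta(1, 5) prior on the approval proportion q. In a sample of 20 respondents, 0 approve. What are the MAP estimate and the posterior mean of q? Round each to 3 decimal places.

Posterior: Beta(1+0, 5+20) = Beta(1, 25).
Since α = 1 ≤ 1 and β > 1, the Beta density is monotone decreasing on [0,1]; the mode is at 0.
Mean = 1/(1+25) = 0.038.

MAP = 0.000; posterior mean = 0.038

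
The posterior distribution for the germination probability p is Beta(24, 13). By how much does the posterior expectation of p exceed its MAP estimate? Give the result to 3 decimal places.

Mode = (24−1)/(24+13−2) = 23/35 = 0.657.
Mean = 24/(24+13) = 24/37 = 0.649.
Difference = 0.649 − 0.657 = -0.008.
The posterior is left-skewed, so the mode exceeds the mean.

-0.008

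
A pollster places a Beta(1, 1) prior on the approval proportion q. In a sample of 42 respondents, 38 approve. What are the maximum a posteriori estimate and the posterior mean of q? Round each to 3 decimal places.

maximum a posteriori estimate = 0.905, posterior mean = 0.886

Posterior: Beta(1+38, 1+4) = Beta(39, 5).
Mode = (39−1)/(39+5−2) = 38/42 = 0.905.
With a flat prior the MAP equals the MLE, 38/42.
Mean = 39/(39+5) = 39/44 = 0.886.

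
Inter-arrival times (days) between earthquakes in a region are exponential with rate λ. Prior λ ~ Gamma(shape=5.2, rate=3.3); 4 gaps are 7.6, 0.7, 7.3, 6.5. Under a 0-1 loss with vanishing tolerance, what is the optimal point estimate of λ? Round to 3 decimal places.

Σ times = 22.1. Posterior: Gamma(shape = 5.2+4 = 9.2, rate = 3.3+22.1 = 25.4).
Mode = (α−1)/β = 8.2/25.4 = 0.323.
Mean = α/β = 9.2/25.4 = 0.362.
This is the posterior mode — the MAP estimate.

0.323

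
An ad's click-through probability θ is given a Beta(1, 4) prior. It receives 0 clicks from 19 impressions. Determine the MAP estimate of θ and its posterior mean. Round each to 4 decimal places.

MAP = 0.0000, posterior mean = 0.0417

Posterior: Beta(1+0, 4+19) = Beta(1, 23).
Since α = 1 ≤ 1 and β > 1, the Beta density is monotone decreasing on [0,1]; the mode is at 0.
Mean = 1/(1+23) = 0.0417.
Mean > mode: the posterior has a right tail.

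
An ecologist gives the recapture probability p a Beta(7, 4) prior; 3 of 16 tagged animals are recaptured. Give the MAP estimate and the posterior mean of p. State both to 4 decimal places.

Posterior: Beta(7+3, 4+13) = Beta(10, 17).
Mode = (10−1)/(10+17−2) = 9/25 = 0.3600.
Mean = 10/(10+17) = 10/27 = 0.3704.
Right-skewed posterior ⇒ mode < mean.

p_MAP = 0.3600, E[p|data] = 0.3704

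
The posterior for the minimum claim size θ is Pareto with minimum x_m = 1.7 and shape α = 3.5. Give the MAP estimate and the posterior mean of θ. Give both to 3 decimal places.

MAP estimate = 1.700, posterior mean = 2.380

The Pareto density is strictly decreasing on [x_m, ∞), so the mode is x_m = 1.700.
Mean = α·x_m/(α−1) = 3.5·1.7/2.5 = 2.380.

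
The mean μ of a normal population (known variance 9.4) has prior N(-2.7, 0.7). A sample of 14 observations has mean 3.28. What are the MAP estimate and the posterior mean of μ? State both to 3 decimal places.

Posterior for μ is Normal. Precision-weighted mean: (1/0.7·-2.7 + 14/9.4·3.28) / (1/0.7 + 14/9.4) = 0.352.
A Normal posterior is symmetric, so mode = mean.

MAP = 0.352; posterior mean = 0.352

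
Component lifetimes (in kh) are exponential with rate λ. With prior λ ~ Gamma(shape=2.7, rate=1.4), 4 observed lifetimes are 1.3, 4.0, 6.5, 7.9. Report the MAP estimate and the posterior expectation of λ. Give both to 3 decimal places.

Σ times = 19.7. Posterior: Gamma(shape = 2.7+4 = 6.7, rate = 1.4+19.7 = 21.1).
Mode = (α−1)/β = 5.7/21.1 = 0.270.
Mean = α/β = 6.7/21.1 = 0.318.

MAP = 0.270; posterior mean = 0.318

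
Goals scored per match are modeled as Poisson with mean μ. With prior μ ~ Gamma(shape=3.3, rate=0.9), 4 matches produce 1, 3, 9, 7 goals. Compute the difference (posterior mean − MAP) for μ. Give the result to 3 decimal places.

Σ counts = 20. Posterior: Gamma(shape = 3.3+20 = 23.3, rate = 0.9+4 = 4.9).
Mode = (α−1)/β = 22.3/4.9 = 4.551.
Mean = α/β = 23.3/4.9 = 4.755.
Difference = 4.755 − 4.551 = 0.204.
Mean > mode: the posterior has a right tail.

0.204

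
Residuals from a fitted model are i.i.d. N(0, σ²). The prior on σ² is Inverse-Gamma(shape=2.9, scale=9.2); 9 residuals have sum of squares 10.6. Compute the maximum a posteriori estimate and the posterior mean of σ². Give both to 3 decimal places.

Posterior: Inverse-Gamma(shape = 2.9+9/2 = 7.4, scale = 9.2+10.6/2 = 14.5).
Mode = β/(α+1) = 14.5/8.4 = 1.726.
Mean = β/(α−1) = 14.5/6.4 = 2.266.

σ²_MAP = 1.726, E[σ²|data] = 2.266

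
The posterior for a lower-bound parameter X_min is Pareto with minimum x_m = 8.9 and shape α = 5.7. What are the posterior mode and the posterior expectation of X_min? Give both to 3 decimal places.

MAP = 8.900, posterior mean = 10.794

The Pareto density is strictly decreasing on [x_m, ∞), so the mode is x_m = 8.900.
Mean = α·x_m/(α−1) = 5.7·8.9/4.7 = 10.794.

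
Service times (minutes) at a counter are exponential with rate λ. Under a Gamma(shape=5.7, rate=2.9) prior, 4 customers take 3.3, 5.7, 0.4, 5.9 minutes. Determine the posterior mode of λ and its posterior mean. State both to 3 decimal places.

λ_MAP = 0.478, E[λ|data] = 0.533

Σ times = 15.3. Posterior: Gamma(shape = 5.7+4 = 9.7, rate = 2.9+15.3 = 18.2).
Mode = (α−1)/β = 8.7/18.2 = 0.478.
Mean = α/β = 9.7/18.2 = 0.533.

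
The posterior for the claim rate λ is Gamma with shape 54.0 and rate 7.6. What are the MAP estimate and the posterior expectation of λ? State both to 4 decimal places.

MAP = 6.9737; posterior mean = 7.1053

Mode = (α−1)/β = 53.0/7.6 = 6.9737.
Mean = α/β = 54.0/7.6 = 7.1053.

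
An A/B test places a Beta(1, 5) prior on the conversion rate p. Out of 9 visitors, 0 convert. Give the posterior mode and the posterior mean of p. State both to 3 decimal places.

MAP = 0.000, posterior mean = 0.067

Posterior: Beta(1+0, 5+9) = Beta(1, 14).
Since α = 1 ≤ 1 and β > 1, the Beta density is monotone decreasing on [0,1]; the mode is at 0.
Mean = 1/(1+14) = 0.067.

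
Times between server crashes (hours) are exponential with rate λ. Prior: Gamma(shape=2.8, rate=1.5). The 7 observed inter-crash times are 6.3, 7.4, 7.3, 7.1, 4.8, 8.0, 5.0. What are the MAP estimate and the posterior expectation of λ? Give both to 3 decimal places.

MAP = 0.186, posterior mean = 0.207

Σ times = 45.9. Posterior: Gamma(shape = 2.8+7 = 9.8, rate = 1.5+45.9 = 47.4).
Mode = (α−1)/β = 8.8/47.4 = 0.186.
Mean = α/β = 9.8/47.4 = 0.207.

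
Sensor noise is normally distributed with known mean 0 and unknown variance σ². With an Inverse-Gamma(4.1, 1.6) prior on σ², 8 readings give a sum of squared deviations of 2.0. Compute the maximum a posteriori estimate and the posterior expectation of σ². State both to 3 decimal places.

Posterior: Inverse-Gamma(shape = 4.1+8/2 = 8.1, scale = 1.6+2.0/2 = 2.6).
Mode = β/(α+1) = 2.6/9.1 = 0.286.
Mean = β/(α−1) = 2.6/7.1 = 0.366.

maximum a posteriori estimate = 0.286, posterior expectation = 0.366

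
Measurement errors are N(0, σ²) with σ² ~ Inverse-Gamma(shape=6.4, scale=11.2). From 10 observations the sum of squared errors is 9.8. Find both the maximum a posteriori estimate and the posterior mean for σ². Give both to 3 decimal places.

MAP: 1.298. Posterior mean: 1.548.

Posterior: Inverse-Gamma(shape = 6.4+10/2 = 11.4, scale = 11.2+9.8/2 = 16.1).
Mode = β/(α+1) = 16.1/12.4 = 1.298.
Mean = β/(α−1) = 16.1/10.4 = 1.548.
Right-skewed posterior ⇒ mode < mean.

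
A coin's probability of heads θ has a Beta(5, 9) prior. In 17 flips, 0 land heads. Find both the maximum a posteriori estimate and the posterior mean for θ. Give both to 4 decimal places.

MAP = 0.1379, posterior mean = 0.1613

Posterior: Beta(5+0, 9+17) = Beta(5, 26).
Mode = (5−1)/(5+26−2) = 4/29 = 0.1379.
Mean = 5/(5+26) = 5/31 = 0.1613.
The mean is pulled above the mode by the posterior's right skew.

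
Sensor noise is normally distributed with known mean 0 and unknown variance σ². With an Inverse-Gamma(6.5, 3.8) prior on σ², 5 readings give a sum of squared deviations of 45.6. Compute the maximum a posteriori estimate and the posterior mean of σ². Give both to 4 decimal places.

Posterior: Inverse-Gamma(shape = 6.5+5/2 = 9.0, scale = 3.8+45.6/2 = 26.6).
Mode = β/(α+1) = 26.6/10.0 = 2.6600.
Mean = β/(α−1) = 26.6/8.0 = 3.3250.

σ²_MAP = 2.6600, E[σ²|data] = 3.3250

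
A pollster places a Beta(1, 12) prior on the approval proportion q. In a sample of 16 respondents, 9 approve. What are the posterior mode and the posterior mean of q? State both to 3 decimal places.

Posterior: Beta(1+9, 12+7) = Beta(10, 19).
Mode = (10−1)/(10+19−2) = 9/27 = 0.333.
Mean = 10/(10+19) = 10/29 = 0.345.
Right-skewed posterior ⇒ mode < mean.

q_MAP = 0.333, E[q|data] = 0.345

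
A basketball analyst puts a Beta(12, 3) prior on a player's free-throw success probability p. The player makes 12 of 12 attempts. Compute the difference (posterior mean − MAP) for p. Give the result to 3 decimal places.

Posterior: Beta(12+12, 3+0) = Beta(24, 3).
Mode = (24−1)/(24+3−2) = 23/25 = 0.920.
Mean = 24/(24+3) = 24/27 = 0.889.
Difference = 0.889 − 0.920 = -0.031.

-0.031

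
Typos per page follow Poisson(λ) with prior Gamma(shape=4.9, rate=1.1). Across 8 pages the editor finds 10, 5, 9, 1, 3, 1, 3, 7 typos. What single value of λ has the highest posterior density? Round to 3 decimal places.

4.714

Σ counts = 39. Posterior: Gamma(shape = 4.9+39 = 43.9, rate = 1.1+8 = 9.1).
Mode = (α−1)/β = 42.9/9.1 = 4.714.
Mean = α/β = 43.9/9.1 = 4.824.
This is the posterior mode — the MAP estimate.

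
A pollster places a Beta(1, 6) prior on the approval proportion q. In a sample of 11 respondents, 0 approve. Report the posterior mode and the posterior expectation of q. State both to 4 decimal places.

MAP = 0.0000, posterior mean = 0.0556

Posterior: Beta(1+0, 6+11) = Beta(1, 17).
Since α = 1 ≤ 1 and β > 1, the Beta density is monotone decreasing on [0,1]; the mode is at 0.
Mean = 1/(1+17) = 0.0556.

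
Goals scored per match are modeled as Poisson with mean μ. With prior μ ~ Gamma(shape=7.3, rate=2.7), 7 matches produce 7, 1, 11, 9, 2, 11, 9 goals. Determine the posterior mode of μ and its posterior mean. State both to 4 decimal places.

MAP: 5.8041. Posterior mean: 5.9072.

Σ counts = 50. Posterior: Gamma(shape = 7.3+50 = 57.3, rate = 2.7+7 = 9.7).
Mode = (α−1)/β = 56.3/9.7 = 5.8041.
Mean = α/β = 57.3/9.7 = 5.9072.
The posterior is right-skewed, so the mean exceeds the mode.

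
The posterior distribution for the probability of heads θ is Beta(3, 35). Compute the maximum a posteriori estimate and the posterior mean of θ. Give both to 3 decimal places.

Mode = (3−1)/(3+35−2) = 2/36 = 0.056.
Mean = 3/(3+35) = 3/38 = 0.079.

MAP: 0.056. Posterior mean: 0.079.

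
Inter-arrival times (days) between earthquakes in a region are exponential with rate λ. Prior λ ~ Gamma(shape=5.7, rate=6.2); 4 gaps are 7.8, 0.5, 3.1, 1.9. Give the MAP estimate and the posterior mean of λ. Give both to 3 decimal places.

MAP = 0.446; posterior mean = 0.497

Σ times = 13.3. Posterior: Gamma(shape = 5.7+4 = 9.7, rate = 6.2+13.3 = 19.5).
Mode = (α−1)/β = 8.7/19.5 = 0.446.
Mean = α/β = 9.7/19.5 = 0.497.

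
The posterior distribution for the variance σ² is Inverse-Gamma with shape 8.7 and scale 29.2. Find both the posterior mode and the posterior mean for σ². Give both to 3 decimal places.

Mode = β/(α+1) = 29.2/9.7 = 3.010.
Mean = β/(α−1) = 29.2/7.7 = 3.792.

σ²_MAP = 3.010, E[σ²|data] = 3.792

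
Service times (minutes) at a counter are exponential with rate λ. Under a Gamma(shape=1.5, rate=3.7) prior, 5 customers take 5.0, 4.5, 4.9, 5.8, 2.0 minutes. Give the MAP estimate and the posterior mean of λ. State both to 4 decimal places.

Σ times = 22.2. Posterior: Gamma(shape = 1.5+5 = 6.5, rate = 3.7+22.2 = 25.9).
Mode = (α−1)/β = 5.5/25.9 = 0.2124.
Mean = α/β = 6.5/25.9 = 0.2510.
Right-skewed posterior ⇒ mode < mean.

MAP = 0.2124; posterior mean = 0.2510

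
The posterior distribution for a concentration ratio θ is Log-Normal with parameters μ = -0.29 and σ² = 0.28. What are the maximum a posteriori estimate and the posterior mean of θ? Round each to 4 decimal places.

θ_MAP = 0.5655, E[θ|data] = 0.8607

Mode = exp(μ − σ²) = exp(-0.57) = 0.5655.
Mean = exp(μ + σ²/2) = exp(-0.150) = 0.8607.
The posterior is right-skewed, so the mean exceeds the mode.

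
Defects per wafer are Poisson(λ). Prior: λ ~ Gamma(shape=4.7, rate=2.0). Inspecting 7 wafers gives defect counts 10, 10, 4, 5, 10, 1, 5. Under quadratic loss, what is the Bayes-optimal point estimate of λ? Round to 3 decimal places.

5.522

Σ counts = 45. Posterior: Gamma(shape = 4.7+45 = 49.7, rate = 2.0+7 = 9.0).
Mode = (α−1)/β = 48.7/9.0 = 5.411.
Mean = α/β = 49.7/9.0 = 5.522.
Quadratic loss ⇒ the optimal estimator is the posterior mean.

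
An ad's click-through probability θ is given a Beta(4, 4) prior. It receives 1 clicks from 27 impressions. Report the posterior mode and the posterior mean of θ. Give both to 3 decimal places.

Posterior: Beta(4+1, 4+26) = Beta(5, 30).
Mode = (5−1)/(5+30−2) = 4/33 = 0.121.
Mean = 5/(5+30) = 5/35 = 0.143.

MAP = 0.121; posterior mean = 0.143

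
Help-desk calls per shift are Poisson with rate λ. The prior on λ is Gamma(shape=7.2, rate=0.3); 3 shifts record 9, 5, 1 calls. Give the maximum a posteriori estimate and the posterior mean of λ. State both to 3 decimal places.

Σ counts = 15. Posterior: Gamma(shape = 7.2+15 = 22.2, rate = 0.3+3 = 3.3).
Mode = (α−1)/β = 21.2/3.3 = 6.424.
Mean = α/β = 22.2/3.3 = 6.727.
The posterior is right-skewed, so the mean exceeds the mode.

MAP = 6.424; posterior mean = 6.727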